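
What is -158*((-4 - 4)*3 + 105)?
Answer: -12798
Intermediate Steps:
-158*((-4 - 4)*3 + 105) = -158*(-8*3 + 105) = -158*(-24 + 105) = -158*81 = -12798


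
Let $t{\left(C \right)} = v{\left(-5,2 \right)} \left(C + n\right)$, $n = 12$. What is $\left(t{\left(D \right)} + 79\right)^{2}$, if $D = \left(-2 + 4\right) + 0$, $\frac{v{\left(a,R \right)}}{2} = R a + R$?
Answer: $21025$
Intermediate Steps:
$v{\left(a,R \right)} = 2 R + 2 R a$ ($v{\left(a,R \right)} = 2 \left(R a + R\right) = 2 \left(R + R a\right) = 2 R + 2 R a$)
$D = 2$ ($D = 2 + 0 = 2$)
$t{\left(C \right)} = -192 - 16 C$ ($t{\left(C \right)} = 2 \cdot 2 \left(1 - 5\right) \left(C + 12\right) = 2 \cdot 2 \left(-4\right) \left(12 + C\right) = - 16 \left(12 + C\right) = -192 - 16 C$)
$\left(t{\left(D \right)} + 79\right)^{2} = \left(\left(-192 - 32\right) + 79\right)^{2} = \left(-224 + 79\right)^{2} = \left(-145\right)^{2} = 21025$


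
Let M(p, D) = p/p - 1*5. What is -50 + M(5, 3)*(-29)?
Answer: 66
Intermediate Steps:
M(p, D) = -4 (M(p, D) = 1 - 5 = -4)
-50 + M(5, 3)*(-29) = -50 - 4*(-29) = -50 + 116 = 66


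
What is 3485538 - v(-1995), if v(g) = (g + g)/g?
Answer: 3485536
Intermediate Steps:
v(g) = 2 (v(g) = (2*g)/g = 2)
3485538 - v(-1995) = 3485538 - 1*2 = 3485538 - 2 = 3485536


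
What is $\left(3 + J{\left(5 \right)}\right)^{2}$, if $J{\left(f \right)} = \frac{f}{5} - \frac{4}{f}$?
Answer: $\frac{256}{25} \approx 10.24$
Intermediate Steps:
$J{\left(f \right)} = - \frac{4}{f} + \frac{f}{5}$ ($J{\left(f \right)} = f \frac{1}{5} - \frac{4}{f} = \frac{f}{5} - \frac{4}{f} = - \frac{4}{f} + \frac{f}{5}$)
$\left(3 + J{\left(5 \right)}\right)^{2} = \left(3 + \left(- \frac{4}{5} + \frac{1}{5} \cdot 5\right)\right)^{2} = \left(3 + \left(\left(-4\right) \frac{1}{5} + 1\right)\right)^{2} = \left(3 + \left(- \frac{4}{5} + 1\right)\right)^{2} = \left(3 + \frac{1}{5}\right)^{2} = \left(\frac{16}{5}\right)^{2} = \frac{256}{25}$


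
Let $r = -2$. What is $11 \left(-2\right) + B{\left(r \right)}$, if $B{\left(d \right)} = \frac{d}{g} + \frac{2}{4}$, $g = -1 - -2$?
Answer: $- \frac{47}{2} \approx -23.5$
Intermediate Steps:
$g = 1$ ($g = -1 + 2 = 1$)
$B{\left(d \right)} = \frac{1}{2} + d$ ($B{\left(d \right)} = \frac{d}{1} + \frac{2}{4} = d 1 + 2 \cdot \frac{1}{4} = d + \frac{1}{2} = \frac{1}{2} + d$)
$11 \left(-2\right) + B{\left(r \right)} = 11 \left(-2\right) + \left(\frac{1}{2} - 2\right) = -22 - \frac{3}{2} = - \frac{47}{2}$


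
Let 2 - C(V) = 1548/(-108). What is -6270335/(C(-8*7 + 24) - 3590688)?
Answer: 3762201/2154403 ≈ 1.7463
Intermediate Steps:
C(V) = 49/3 (C(V) = 2 - 1548/(-108) = 2 - 1548*(-1)/108 = 2 - 1*(-43/3) = 2 + 43/3 = 49/3)
-6270335/(C(-8*7 + 24) - 3590688) = -6270335/(49/3 - 3590688) = -6270335/(-10772015/3) = -6270335*(-3/10772015) = 3762201/2154403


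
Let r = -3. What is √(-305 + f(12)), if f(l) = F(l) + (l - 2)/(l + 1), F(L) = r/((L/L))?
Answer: I*√51922/13 ≈ 17.528*I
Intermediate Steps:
F(L) = -3 (F(L) = -3/(L/L) = -3/1 = -3*1 = -3)
f(l) = -3 + (-2 + l)/(1 + l) (f(l) = -3 + (l - 2)/(l + 1) = -3 + (-2 + l)/(1 + l))
√(-305 + f(12)) = √(-305 + (-5 - 2*12)/(1 + 12)) = √(-305 + (-5 - 24)/13) = √(-305 + (1/13)*(-29)) = √(-305 - 29/13) = √(-3994/13) = I*√51922/13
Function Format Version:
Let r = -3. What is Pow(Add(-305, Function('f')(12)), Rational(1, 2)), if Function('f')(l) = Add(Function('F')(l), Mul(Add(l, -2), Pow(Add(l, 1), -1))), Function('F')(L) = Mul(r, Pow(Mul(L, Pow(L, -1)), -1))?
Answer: Mul(Rational(1, 13), I, Pow(51922, Rational(1, 2))) ≈ Mul(17.528, I)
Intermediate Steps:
Function('F')(L) = -3 (Function('F')(L) = Mul(-3, Pow(Mul(L, Pow(L, -1)), -1)) = Mul(-3, Pow(1, -1)) = Mul(-3, 1) = -3)
Function('f')(l) = Add(-3, Mul(Pow(Add(1, l), -1), Add(-2, l))) (Function('f')(l) = Add(-3, Mul(Add(l, -2), Pow(Add(l, 1), -1))) = Add(-3, Mul(Add(-2, l), Pow(Add(1, l), -1))) = Add(-3, Mul(Pow(Add(1, l), -1), Add(-2, l))))
Pow(Add(-305, Function('f')(12)), Rational(1, 2)) = Pow(Add(-305, Mul(Pow(Add(1, 12), -1), Add(-5, Mul(-2, 12)))), Rational(1, 2)) = Pow(Add(-305, Mul(Pow(13, -1), Add(-5, -24))), Rational(1, 2)) = Pow(Add(-305, Mul(Rational(1, 13), -29)), Rational(1, 2)) = Pow(Add(-305, Rational(-29, 13)), Rational(1, 2)) = Pow(Rational(-3994, 13), Rational(1, 2)) = Mul(Rational(1, 13), I, Pow(51922, Rational(1, 2)))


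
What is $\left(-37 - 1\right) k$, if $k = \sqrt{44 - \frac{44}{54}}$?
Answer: $- \frac{38 \sqrt{3498}}{9} \approx -249.72$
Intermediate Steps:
$k = \frac{\sqrt{3498}}{9}$ ($k = \sqrt{44 - \frac{22}{27}} = \sqrt{\frac{1166}{27}} = \frac{\sqrt{3498}}{9} \approx 6.5715$)
$\left(-37 - 1\right) k = \left(-37 - 1\right) \frac{\sqrt{3498}}{9} = - 38 \frac{\sqrt{3498}}{9} = - \frac{38 \sqrt{3498}}{9}$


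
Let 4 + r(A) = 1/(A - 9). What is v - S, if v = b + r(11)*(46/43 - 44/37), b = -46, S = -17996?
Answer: 28559115/1591 ≈ 17950.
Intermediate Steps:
r(A) = -4 + 1/(-9 + A) (r(A) = -4 + 1/(A - 9) = -4 + 1/(-9 + A))
v = -72521/1591 (v = -46 + ((37 - 4*11)/(-9 + 11))*(46/43 - 44/37) = -46 + ((37 - 44)/2)*(46*(1/43) - 44*1/37) = -46 + ((1/2)*(-7))*(46/43 - 44/37) = -46 - 7/2*(-190/1591) = -46 + 665/1591 = -72521/1591 ≈ -45.582)
v - S = -72521/1591 - 1*(-17996) = -72521/1591 + 17996 = 28559115/1591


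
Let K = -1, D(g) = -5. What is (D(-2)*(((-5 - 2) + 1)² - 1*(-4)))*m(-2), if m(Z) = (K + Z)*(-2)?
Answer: -1200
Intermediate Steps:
m(Z) = 2 - 2*Z (m(Z) = (-1 + Z)*(-2) = 2 - 2*Z)
(D(-2)*(((-5 - 2) + 1)² - 1*(-4)))*m(-2) = (-5*(((-5 - 2) + 1)² - 1*(-4)))*(2 - 2*(-2)) = (-5*((-7 + 1)² + 4))*(2 + 4) = -5*((-6)² + 4)*6 = -5*(36 + 4)*6 = -5*40*6 = -200*6 = -1200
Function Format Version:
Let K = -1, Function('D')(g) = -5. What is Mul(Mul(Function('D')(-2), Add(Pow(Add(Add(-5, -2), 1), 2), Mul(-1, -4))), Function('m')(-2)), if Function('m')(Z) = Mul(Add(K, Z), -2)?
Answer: -1200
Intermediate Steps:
Function('m')(Z) = Add(2, Mul(-2, Z)) (Function('m')(Z) = Mul(Add(-1, Z), -2) = Add(2, Mul(-2, Z)))
Mul(Mul(Function('D')(-2), Add(Pow(Add(Add(-5, -2), 1), 2), Mul(-1, -4))), Function('m')(-2)) = Mul(Mul(-5, Add(Pow(Add(Add(-5, -2), 1), 2), Mul(-1, -4))), Add(2, Mul(-2, -2))) = Mul(Mul(-5, Add(Pow(Add(-7, 1), 2), 4)), Add(2, 4)) = Mul(Mul(-5, Add(Pow(-6, 2), 4)), 6) = Mul(Mul(-5, Add(36, 4)), 6) = Mul(Mul(-5, 40), 6) = Mul(-200, 6) = -1200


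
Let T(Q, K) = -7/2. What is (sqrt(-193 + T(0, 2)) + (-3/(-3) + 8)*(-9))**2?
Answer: (-162 + I*sqrt(786))**2/4 ≈ 6364.5 - 2270.9*I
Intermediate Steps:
T(Q, K) = -7/2 (T(Q, K) = -7*1/2 = -7/2)
(sqrt(-193 + T(0, 2)) + (-3/(-3) + 8)*(-9))**2 = (sqrt(-193 - 7/2) + (-3/(-3) + 8)*(-9))**2 = (sqrt(-393/2) + (-3*(-1/3) + 8)*(-9))**2 = (I*sqrt(786)/2 + (1 + 8)*(-9))**2 = (I*sqrt(786)/2 + 9*(-9))**2 = (I*sqrt(786)/2 - 81)**2 = (-81 + I*sqrt(786)/2)**2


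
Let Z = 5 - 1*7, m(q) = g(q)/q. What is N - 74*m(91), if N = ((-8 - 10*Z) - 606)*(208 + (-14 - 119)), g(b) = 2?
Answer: -4054198/91 ≈ -44552.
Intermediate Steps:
m(q) = 2/q
Z = -2 (Z = 5 - 7 = -2)
N = -44550 (N = ((-8 - 10*(-2)) - 606)*(208 + (-14 - 119)) = ((-8 + 20) - 606)*(208 - 133) = (12 - 606)*75 = -594*75 = -44550)
N - 74*m(91) = -44550 - 74*2/91 = -44550 - 1*148/91 = -44550 - 148/91 = -4054198/91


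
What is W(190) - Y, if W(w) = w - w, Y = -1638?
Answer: 1638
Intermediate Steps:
W(w) = 0
W(190) - Y = 0 - 1*(-1638) = 0 + 1638 = 1638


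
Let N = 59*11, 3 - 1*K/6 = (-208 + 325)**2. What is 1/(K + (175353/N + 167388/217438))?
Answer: -5427587/444221078691 ≈ -1.2218e-5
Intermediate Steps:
K = -82116 (K = 18 - 6*(-208 + 325)**2 = 18 - 6*117**2 = 18 - 6*13689 = 18 - 82134 = -82116)
N = 649
1/(K + (175353/N + 167388/217438)) = 1/(-82116 + (175353/649 + 167388/217438)) = 1/(-82116 + (175353*(1/649) + 167388*(1/217438))) = 1/(-82116 + (175353/649 + 6438/8363)) = 1/(-82116 + 1470655401/5427587) = 1/(-444221078691/5427587) = -5427587/444221078691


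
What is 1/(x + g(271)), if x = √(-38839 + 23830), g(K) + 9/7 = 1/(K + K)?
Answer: -18480574/216069816565 - 14394436*I*√15009/216069816565 ≈ -8.5531e-5 - 0.0081616*I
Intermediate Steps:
g(K) = -9/7 + 1/(2*K) (g(K) = -9/7 + 1/(K + K) = -9/7 + 1/(2*K))
x = I*√15009 (x = √(-15009) = I*√15009 ≈ 122.51*I)
1/(x + g(271)) = 1/(I*√15009 + (1/14)*(7 - 18*271)/271) = 1/(I*√15009 + (1/14)*(1/271)*(7 - 4878)) = 1/(I*√15009 + (1/14)*(1/271)*(-4871)) = 1/(I*√15009 - 4871/3794) = 1/(-4871/3794 + I*√15009)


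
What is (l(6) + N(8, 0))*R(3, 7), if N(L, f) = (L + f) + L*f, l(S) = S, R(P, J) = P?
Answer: 42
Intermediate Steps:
N(L, f) = L + f + L*f
(l(6) + N(8, 0))*R(3, 7) = (6 + (8 + 0 + 8*0))*3 = (6 + (8 + 0 + 0))*3 = (6 + 8)*3 = 14*3 = 42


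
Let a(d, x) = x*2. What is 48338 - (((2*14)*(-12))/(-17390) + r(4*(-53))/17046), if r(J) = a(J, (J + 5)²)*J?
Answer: 406799050414/8234165 ≈ 49404.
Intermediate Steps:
a(d, x) = 2*x
r(J) = 2*J*(5 + J)² (r(J) = (2*(J + 5)²)*J = (2*(5 + J)²)*J = 2*J*(5 + J)²)
48338 - (((2*14)*(-12))/(-17390) + r(4*(-53))/17046) = 48338 - (((2*14)*(-12))/(-17390) + (2*(4*(-53))*(5 + 4*(-53))²)/17046) = 48338 - ((28*(-12))*(-1/17390) + (2*(-212)*(5 - 212)²)*(1/17046)) = 48338 - (-336*(-1/17390) + (2*(-212)*(-207)²)*(1/17046)) = 48338 - (168/8695 + (2*(-212)*42849)*(1/17046)) = 48338 - (168/8695 - 18167976*1/17046) = 48338 - (168/8695 - 1009332/947) = 48338 - 1*(-8775982644/8234165) = 48338 + 8775982644/8234165 = 406799050414/8234165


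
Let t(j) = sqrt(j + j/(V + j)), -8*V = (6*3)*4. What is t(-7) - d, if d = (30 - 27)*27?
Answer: -81 + I*sqrt(105)/4 ≈ -81.0 + 2.5617*I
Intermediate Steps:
V = -9 (V = -6*3*4/8 = -9*4/4 = -1/8*72 = -9)
t(j) = sqrt(j + j/(-9 + j))
d = 81 (d = 3*27 = 81)
t(-7) - d = sqrt(-7*(-8 - 7)/(-9 - 7)) - 1*81 = sqrt(-7*(-15)/(-16)) - 81 = sqrt(-7*(-1/16)*(-15)) - 81 = sqrt(-105/16) - 81 = I*sqrt(105)/4 - 81 = -81 + I*sqrt(105)/4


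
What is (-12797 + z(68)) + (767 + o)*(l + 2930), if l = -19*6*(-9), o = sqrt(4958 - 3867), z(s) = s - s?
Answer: 3021455 + 3956*sqrt(1091) ≈ 3.1521e+6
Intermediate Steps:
z(s) = 0
o = sqrt(1091) ≈ 33.030
l = 1026 (l = -114*(-9) = 1026)
(-12797 + z(68)) + (767 + o)*(l + 2930) = (-12797 + 0) + (767 + sqrt(1091))*(1026 + 2930) = -12797 + (767 + sqrt(1091))*3956 = -12797 + (3034252 + 3956*sqrt(1091)) = 3021455 + 3956*sqrt(1091)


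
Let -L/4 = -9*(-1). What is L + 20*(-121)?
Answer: -2456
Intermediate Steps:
L = -36 (L = -(-36)*(-1) = -4*9 = -36)
L + 20*(-121) = -36 + 20*(-121) = -36 - 2420 = -2456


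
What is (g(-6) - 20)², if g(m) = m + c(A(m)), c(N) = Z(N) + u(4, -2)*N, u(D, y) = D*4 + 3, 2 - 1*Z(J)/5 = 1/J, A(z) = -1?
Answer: 900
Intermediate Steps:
Z(J) = 10 - 5/J
u(D, y) = 3 + 4*D (u(D, y) = 4*D + 3 = 3 + 4*D)
c(N) = 10 - 5/N + 19*N (c(N) = (10 - 5/N) + (3 + 4*4)*N = (10 - 5/N) + (3 + 16)*N = (10 - 5/N) + 19*N = 10 - 5/N + 19*N)
g(m) = -4 + m (g(m) = m + (10 - 5/(-1) + 19*(-1)) = m + (10 - 5*(-1) - 19) = m + (10 + 5 - 19) = m - 4 = -4 + m)
(g(-6) - 20)² = ((-4 - 6) - 20)² = (-10 - 20)² = (-30)² = 900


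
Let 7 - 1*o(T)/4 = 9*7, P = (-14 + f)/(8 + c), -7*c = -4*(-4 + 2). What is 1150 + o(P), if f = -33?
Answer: 926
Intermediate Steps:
c = -8/7 (c = -(-4)*(-4 + 2)/7 = -(-4)*(-2)/7 = -⅐*8 = -8/7 ≈ -1.1429)
P = -329/48 (P = (-14 - 33)/(8 - 8/7) = -47/48/7 = -47*7/48 = -329/48 ≈ -6.8542)
o(T) = -224 (o(T) = 28 - 36*7 = 28 - 4*63 = 28 - 252 = -224)
1150 + o(P) = 1150 - 224 = 926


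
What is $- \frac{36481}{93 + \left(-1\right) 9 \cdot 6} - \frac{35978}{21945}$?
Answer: $- \frac{89108743}{95095} \approx -937.05$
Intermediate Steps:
$- \frac{36481}{93 + \left(-1\right) 9 \cdot 6} - \frac{35978}{21945} = - \frac{36481}{93 - 54} - \frac{35978}{21945} = - \frac{36481}{39} - \frac{35978}{21945} = - \frac{89108743}{95095}$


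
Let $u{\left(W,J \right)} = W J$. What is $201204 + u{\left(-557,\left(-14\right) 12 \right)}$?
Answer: $294780$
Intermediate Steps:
$u{\left(W,J \right)} = J W$
$201204 + u{\left(-557,\left(-14\right) 12 \right)} = 201204 + \left(-14\right) 12 \left(-557\right) = 201204 - -93576 = 201204 + 93576 = 294780$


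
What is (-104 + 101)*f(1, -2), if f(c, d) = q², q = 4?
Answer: -48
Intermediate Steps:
f(c, d) = 16 (f(c, d) = 4² = 16)
(-104 + 101)*f(1, -2) = (-104 + 101)*16 = -3*16 = -48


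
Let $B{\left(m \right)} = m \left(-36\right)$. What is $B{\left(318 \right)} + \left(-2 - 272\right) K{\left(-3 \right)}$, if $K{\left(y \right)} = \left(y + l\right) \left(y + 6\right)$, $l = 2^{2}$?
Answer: $-12270$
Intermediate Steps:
$l = 4$
$K{\left(y \right)} = \left(4 + y\right) \left(6 + y\right)$ ($K{\left(y \right)} = \left(y + 4\right) \left(y + 6\right) = \left(4 + y\right) \left(6 + y\right)$)
$B{\left(m \right)} = - 36 m$
$B{\left(318 \right)} + \left(-2 - 272\right) K{\left(-3 \right)} = \left(-36\right) 318 + \left(-2 - 272\right) \left(24 + \left(-3\right)^{2} + 10 \left(-3\right)\right) = -11448 - 274 \left(24 + 9 - 30\right) = -11448 - 822 = -12270$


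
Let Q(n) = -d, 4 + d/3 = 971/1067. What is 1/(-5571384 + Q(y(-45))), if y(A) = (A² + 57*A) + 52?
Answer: -1067/5944656837 ≈ -1.7949e-7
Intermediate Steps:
d = -9891/1067 (d = -12 + 3*(971/1067) = -12 + 2913/1067 = -9891/1067 ≈ -9.2699)
y(A) = 52 + A² + 57*A
Q(n) = 9891/1067 (Q(n) = -1*(-9891/1067) = 9891/1067)
1/(-5571384 + Q(y(-45))) = 1/(-5571384 + 9891/1067) = 1/(-5944656837/1067) = -1067/5944656837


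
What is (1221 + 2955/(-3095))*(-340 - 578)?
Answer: -693280944/619 ≈ -1.1200e+6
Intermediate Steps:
(1221 + 2955/(-3095))*(-340 - 578) = (1221 + 2955*(-1/3095))*(-918) = (1221 - 591/619)*(-918) = (755208/619)*(-918) = -693280944/619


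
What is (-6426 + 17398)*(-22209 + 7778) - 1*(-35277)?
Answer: -158301655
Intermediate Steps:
(-6426 + 17398)*(-22209 + 7778) - 1*(-35277) = 10972*(-14431) + 35277 = -158336932 + 35277 = -158301655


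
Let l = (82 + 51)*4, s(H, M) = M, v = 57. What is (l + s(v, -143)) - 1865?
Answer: -1476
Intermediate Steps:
l = 532 (l = 133*4 = 532)
(l + s(v, -143)) - 1865 = (532 - 143) - 1865 = 389 - 1865 = -1476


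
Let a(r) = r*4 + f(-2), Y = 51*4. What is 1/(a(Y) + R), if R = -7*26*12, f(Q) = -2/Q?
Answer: -1/1367 ≈ -0.00073153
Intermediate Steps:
Y = 204
a(r) = 1 + 4*r (a(r) = r*4 - 2/(-2) = 4*r - 2*(-½) = 4*r + 1 = 1 + 4*r)
R = -2184 (R = -182*12 = -2184)
1/(a(Y) + R) = 1/((1 + 4*204) - 2184) = 1/((1 + 816) - 2184) = 1/(817 - 2184) = 1/(-1367) = -1/1367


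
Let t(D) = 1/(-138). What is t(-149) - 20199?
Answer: -2787463/138 ≈ -20199.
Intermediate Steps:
t(D) = -1/138
t(-149) - 20199 = -1/138 - 20199 = -2787463/138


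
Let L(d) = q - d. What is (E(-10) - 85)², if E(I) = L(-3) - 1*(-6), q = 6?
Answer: 4900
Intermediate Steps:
L(d) = 6 - d
E(I) = 15 (E(I) = (6 - 1*(-3)) - 1*(-6) = (6 + 3) + 6 = 9 + 6 = 15)
(E(-10) - 85)² = (15 - 85)² = (-70)² = 4900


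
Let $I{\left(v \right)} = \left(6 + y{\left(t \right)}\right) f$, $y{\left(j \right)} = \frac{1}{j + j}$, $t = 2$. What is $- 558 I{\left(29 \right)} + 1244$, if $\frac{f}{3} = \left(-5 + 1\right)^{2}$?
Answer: $-166156$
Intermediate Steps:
$y{\left(j \right)} = \frac{1}{2 j}$
$f = 48$ ($f = 3 \left(-5 + 1\right)^{2} = 3 \left(-4\right)^{2} = 3 \cdot 16 = 48$)
$I{\left(v \right)} = 300$ ($I{\left(v \right)} = \left(6 + \frac{1}{2 \cdot 2}\right) 48 = \left(6 + \frac{1}{2} \cdot \frac{1}{2}\right) 48 = \left(6 + \frac{1}{4}\right) 48 = \frac{25}{4} \cdot 48 = 300$)
$- 558 I{\left(29 \right)} + 1244 = \left(-558\right) 300 + 1244 = -167400 + 1244 = -166156$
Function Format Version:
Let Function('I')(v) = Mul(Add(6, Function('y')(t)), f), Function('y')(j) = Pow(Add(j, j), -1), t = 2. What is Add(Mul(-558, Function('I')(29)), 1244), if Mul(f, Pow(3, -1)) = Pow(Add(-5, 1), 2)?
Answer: -166156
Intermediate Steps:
Function('y')(j) = Mul(Rational(1, 2), Pow(j, -1)) (Function('y')(j) = Pow(Mul(2, j), -1) = Mul(Rational(1, 2), Pow(j, -1)))
f = 48 (f = Mul(3, Pow(Add(-5, 1), 2)) = Mul(3, Pow(-4, 2)) = Mul(3, 16) = 48)
Function('I')(v) = 300 (Function('I')(v) = Mul(Add(6, Mul(Rational(1, 2), Pow(2, -1))), 48) = Mul(Add(6, Mul(Rational(1, 2), Rational(1, 2))), 48) = Mul(Add(6, Rational(1, 4)), 48) = Mul(Rational(25, 4), 48) = 300)
Add(Mul(-558, Function('I')(29)), 1244) = Add(Mul(-558, 300), 1244) = Add(-167400, 1244) = -166156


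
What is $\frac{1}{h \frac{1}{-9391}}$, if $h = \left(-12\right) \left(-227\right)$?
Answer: $- \frac{9391}{2724} \approx -3.4475$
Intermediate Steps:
$h = 2724$
$\frac{1}{h \frac{1}{-9391}} = \frac{1}{2724 \frac{1}{-9391}} = \frac{1}{2724 \left(- \frac{1}{9391}\right)} = \frac{1}{- \frac{2724}{9391}} = - \frac{9391}{2724}$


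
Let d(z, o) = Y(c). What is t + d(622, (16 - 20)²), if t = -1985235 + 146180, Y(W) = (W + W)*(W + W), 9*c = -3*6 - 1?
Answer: -148962011/81 ≈ -1.8390e+6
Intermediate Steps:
c = -19/9 (c = (-3*6 - 1)/9 = (-18 - 1)/9 = (⅑)*(-19) = -19/9 ≈ -2.1111)
Y(W) = 4*W² (Y(W) = (2*W)*(2*W) = 4*W²)
d(z, o) = 1444/81 (d(z, o) = 4*(-19/9)² = 4*(361/81) = 1444/81)
t = -1839055
t + d(622, (16 - 20)²) = -1839055 + 1444/81 = -148962011/81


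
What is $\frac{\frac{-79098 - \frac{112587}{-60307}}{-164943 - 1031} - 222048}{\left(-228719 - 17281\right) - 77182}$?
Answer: $\frac{2222561152858365}{3234855977525276} \approx 0.68707$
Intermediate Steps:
$\frac{\frac{-79098 - \frac{112587}{-60307}}{-164943 - 1031} - 222048}{\left(-228719 - 17281\right) - 77182} = \frac{\frac{-79098 - - \frac{112587}{60307}}{-165974} - 222048}{-246000 - 77182} = \frac{\left(-79098 + \frac{112587}{60307}\right) \left(- \frac{1}{165974}\right) - 222048}{-323182} = \left(\left(- \frac{4770050499}{60307}\right) \left(- \frac{1}{165974}\right) - 222048\right) \left(- \frac{1}{323182}\right) = \left(\frac{4770050499}{10009394018} - 222048\right) \left(- \frac{1}{323182}\right) = \left(- \frac{2222561152858365}{10009394018}\right) \left(- \frac{1}{323182}\right) = \frac{2222561152858365}{3234855977525276}$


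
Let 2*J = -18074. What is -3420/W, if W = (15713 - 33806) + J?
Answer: 342/2713 ≈ 0.12606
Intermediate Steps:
J = -9037 (J = (1/2)*(-18074) = -9037)
W = -27130 (W = (15713 - 33806) - 9037 = -18093 - 9037 = -27130)
-3420/W = -3420/(-27130) = -3420*(-1/27130) = 342/2713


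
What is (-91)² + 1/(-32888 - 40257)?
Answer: 605713744/73145 ≈ 8281.0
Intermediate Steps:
(-91)² + 1/(-32888 - 40257) = 8281 + 1/(-73145) = 8281 - 1/73145 = 605713744/73145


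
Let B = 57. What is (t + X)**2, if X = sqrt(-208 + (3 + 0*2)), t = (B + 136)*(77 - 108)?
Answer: (5983 - I*sqrt(205))**2 ≈ 3.5796e+7 - 1.713e+5*I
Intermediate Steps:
t = -5983 (t = (57 + 136)*(77 - 108) = 193*(-31) = -5983)
X = I*sqrt(205) (X = sqrt(-208 + (3 + 0)) = sqrt(-208 + 3) = sqrt(-205) = I*sqrt(205) ≈ 14.318*I)
(t + X)**2 = (-5983 + I*sqrt(205))**2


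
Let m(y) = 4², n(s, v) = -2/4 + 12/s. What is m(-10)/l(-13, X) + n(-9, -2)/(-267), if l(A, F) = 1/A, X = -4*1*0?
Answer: -333205/1602 ≈ -207.99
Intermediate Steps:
n(s, v) = -½ + 12/s (n(s, v) = -2*¼ + 12/s = -½ + 12/s)
X = 0 (X = -4*0 = 0)
m(y) = 16
m(-10)/l(-13, X) + n(-9, -2)/(-267) = 16/(1/(-13)) + ((½)*(24 - 1*(-9))/(-9))/(-267) = 16/(-1/13) + ((½)*(-⅑)*(24 + 9))*(-1/267) = 16*(-13) + ((½)*(-⅑)*33)*(-1/267) = -208 - 11/6*(-1/267) = -208 + 11/1602 = -333205/1602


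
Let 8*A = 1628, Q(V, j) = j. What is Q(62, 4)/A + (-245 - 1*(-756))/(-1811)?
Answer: -193489/737077 ≈ -0.26251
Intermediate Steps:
A = 407/2 (A = (⅛)*1628 = 407/2 ≈ 203.50)
Q(62, 4)/A + (-245 - 1*(-756))/(-1811) = 4/(407/2) + (-245 - 1*(-756))/(-1811) = 4*(2/407) + (-245 + 756)*(-1/1811) = 8/407 + 511*(-1/1811) = 8/407 - 511/1811 = -193489/737077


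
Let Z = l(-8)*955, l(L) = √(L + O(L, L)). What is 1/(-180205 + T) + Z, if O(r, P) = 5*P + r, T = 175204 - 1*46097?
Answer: -1/51098 + 1910*I*√14 ≈ -1.957e-5 + 7146.6*I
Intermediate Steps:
T = 129107 (T = 175204 - 46097 = 129107)
O(r, P) = r + 5*P
l(L) = √7*√L (l(L) = √(L + (L + 5*L)) = √(L + 6*L) = √(7*L) = √7*√L)
Z = 1910*I*√14 (Z = (√7*√(-8))*955 = (√7*(2*I*√2))*955 = (2*I*√14)*955 = 1910*I*√14 ≈ 7146.6*I)
1/(-180205 + T) + Z = 1/(-180205 + 129107) + 1910*I*√14 = 1/(-51098) + 1910*I*√14 = -1/51098 + 1910*I*√14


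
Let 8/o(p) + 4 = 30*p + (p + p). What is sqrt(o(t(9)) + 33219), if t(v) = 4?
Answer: sqrt(31923521)/31 ≈ 182.26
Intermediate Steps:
o(p) = 8/(-4 + 32*p) (o(p) = 8/(-4 + (30*p + (p + p))) = 8/(-4 + (30*p + 2*p)) = 8/(-4 + 32*p))
sqrt(o(t(9)) + 33219) = sqrt(2/(-1 + 8*4) + 33219) = sqrt(2/(-1 + 32) + 33219) = sqrt(2/31 + 33219) = sqrt(1029791/31) = sqrt(31923521)/31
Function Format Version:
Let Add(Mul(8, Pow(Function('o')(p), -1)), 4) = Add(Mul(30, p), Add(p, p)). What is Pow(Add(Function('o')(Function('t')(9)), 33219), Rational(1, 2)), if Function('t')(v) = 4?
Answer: Mul(Rational(1, 31), Pow(31923521, Rational(1, 2))) ≈ 182.26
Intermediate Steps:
Function('o')(p) = Mul(8, Pow(Add(-4, Mul(32, p)), -1)) (Function('o')(p) = Mul(8, Pow(Add(-4, Add(Mul(30, p), Add(p, p))), -1)) = Mul(8, Pow(Add(-4, Add(Mul(30, p), Mul(2, p))), -1)) = Mul(8, Pow(Add(-4, Mul(32, p)), -1)))
Pow(Add(Function('o')(Function('t')(9)), 33219), Rational(1, 2)) = Pow(Add(Mul(2, Pow(Add(-1, Mul(8, 4)), -1)), 33219), Rational(1, 2)) = Pow(Add(Mul(2, Pow(Add(-1, 32), -1)), 33219), Rational(1, 2)) = Pow(Add(Mul(2, Pow(31, -1)), 33219), Rational(1, 2)) = Pow(Add(Mul(2, Rational(1, 31)), 33219), Rational(1, 2)) = Pow(Add(Rational(2, 31), 33219), Rational(1, 2)) = Pow(Rational(1029791, 31), Rational(1, 2)) = Mul(Rational(1, 31), Pow(31923521, Rational(1, 2)))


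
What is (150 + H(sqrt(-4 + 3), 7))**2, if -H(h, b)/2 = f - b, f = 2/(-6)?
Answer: 244036/9 ≈ 27115.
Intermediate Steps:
f = -1/3 (f = 2*(-1/6) = -1/3 ≈ -0.33333)
H(h, b) = 2/3 + 2*b (H(h, b) = -2*(-1/3 - b) = 2/3 + 2*b)
(150 + H(sqrt(-4 + 3), 7))**2 = (150 + (2/3 + 2*7))**2 = (150 + (2/3 + 14))**2 = (150 + 44/3)**2 = (494/3)**2 = 244036/9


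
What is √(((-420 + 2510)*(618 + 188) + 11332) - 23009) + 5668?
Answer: 5668 + √1672863 ≈ 6961.4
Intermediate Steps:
√(((-420 + 2510)*(618 + 188) + 11332) - 23009) + 5668 = √((2090*806 + 11332) - 23009) + 5668 = √((1684540 + 11332) - 23009) + 5668 = √(1695872 - 23009) + 5668 = √1672863 + 5668 = 5668 + √1672863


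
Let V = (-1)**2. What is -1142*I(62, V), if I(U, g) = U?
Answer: -70804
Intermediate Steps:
V = 1
-1142*I(62, V) = -1142*62 = -70804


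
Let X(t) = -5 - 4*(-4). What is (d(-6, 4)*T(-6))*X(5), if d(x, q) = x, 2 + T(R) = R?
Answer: 528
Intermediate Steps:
T(R) = -2 + R
X(t) = 11 (X(t) = -5 + 16 = 11)
(d(-6, 4)*T(-6))*X(5) = -6*(-2 - 6)*11 = -6*(-8)*11 = 48*11 = 528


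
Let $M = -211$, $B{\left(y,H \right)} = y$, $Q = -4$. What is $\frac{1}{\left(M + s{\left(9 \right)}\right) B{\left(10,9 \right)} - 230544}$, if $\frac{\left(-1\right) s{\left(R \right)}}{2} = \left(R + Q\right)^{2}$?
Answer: $- \frac{1}{233154} \approx -4.289 \cdot 10^{-6}$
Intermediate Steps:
$s{\left(R \right)} = - 2 \left(-4 + R\right)^{2}$ ($s{\left(R \right)} = - 2 \left(R - 4\right)^{2} = - 2 \left(-4 + R\right)^{2}$)
$\frac{1}{\left(M + s{\left(9 \right)}\right) B{\left(10,9 \right)} - 230544} = \frac{1}{\left(-211 - 2 \left(-4 + 9\right)^{2}\right) 10 - 230544} = \frac{1}{\left(-211 - 2 \cdot 5^{2}\right) 10 - 230544} = \frac{1}{\left(-211 - 50\right) 10 - 230544} = \frac{1}{\left(-261\right) 10 - 230544} = \frac{1}{-2610 - 230544} = \frac{1}{-233154} = - \frac{1}{233154}$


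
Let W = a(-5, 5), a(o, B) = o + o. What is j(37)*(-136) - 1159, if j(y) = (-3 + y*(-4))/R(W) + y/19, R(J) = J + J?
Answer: -232811/95 ≈ -2450.6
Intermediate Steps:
a(o, B) = 2*o
W = -10 (W = 2*(-5) = -10)
R(J) = 2*J
j(y) = 3/20 + 24*y/95 (j(y) = (-3 + y*(-4))/((2*(-10))) + y/19 = (-3 - 4*y)/(-20) + y*(1/19) = (-3 - 4*y)*(-1/20) + y/19 = (3/20 + y/5) + y/19 = 3/20 + 24*y/95)
j(37)*(-136) - 1159 = (3/20 + (24/95)*37)*(-136) - 1159 = (3/20 + 888/95)*(-136) - 1159 = (3609/380)*(-136) - 1159 = -122706/95 - 1159 = -232811/95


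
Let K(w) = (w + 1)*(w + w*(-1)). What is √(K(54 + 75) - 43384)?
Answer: 2*I*√10846 ≈ 208.29*I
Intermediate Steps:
K(w) = 0 (K(w) = (1 + w)*(w - w) = (1 + w)*0 = 0)
√(K(54 + 75) - 43384) = √(0 - 43384) = √(-43384) = 2*I*√10846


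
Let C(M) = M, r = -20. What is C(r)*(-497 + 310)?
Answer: 3740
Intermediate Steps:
C(r)*(-497 + 310) = -20*(-497 + 310) = -20*(-187) = 3740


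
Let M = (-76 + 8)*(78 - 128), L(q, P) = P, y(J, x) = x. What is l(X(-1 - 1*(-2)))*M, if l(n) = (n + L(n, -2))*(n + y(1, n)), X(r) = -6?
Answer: 326400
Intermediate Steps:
M = 3400 (M = -68*(-50) = 3400)
l(n) = 2*n*(-2 + n) (l(n) = (n - 2)*(n + n) = (-2 + n)*(2*n) = 2*n*(-2 + n))
l(X(-1 - 1*(-2)))*M = (2*(-6)*(-2 - 6))*3400 = (2*(-6)*(-8))*3400 = 96*3400 = 326400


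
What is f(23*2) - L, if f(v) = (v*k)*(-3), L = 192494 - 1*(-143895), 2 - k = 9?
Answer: -335423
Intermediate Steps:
k = -7 (k = 2 - 1*9 = 2 - 9 = -7)
L = 336389 (L = 192494 + 143895 = 336389)
f(v) = 21*v (f(v) = (v*(-7))*(-3) = -7*v*(-3) = 21*v)
f(23*2) - L = 21*(23*2) - 1*336389 = 21*46 - 336389 = 966 - 336389 = -335423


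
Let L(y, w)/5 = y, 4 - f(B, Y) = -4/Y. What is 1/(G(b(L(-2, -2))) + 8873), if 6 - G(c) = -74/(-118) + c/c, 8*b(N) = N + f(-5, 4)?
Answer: 59/523765 ≈ 0.00011265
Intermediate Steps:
f(B, Y) = 4 + 4/Y (f(B, Y) = 4 - (-4)/Y = 4 + 4/Y)
L(y, w) = 5*y
b(N) = 5/8 + N/8 (b(N) = (N + (4 + 4/4))/8 = (N + (4 + 4*(1/4)))/8 = (N + (4 + 1))/8 = (N + 5)/8 = (5 + N)/8 = 5/8 + N/8)
G(c) = 258/59 (G(c) = 6 - (-74/(-118) + c/c) = 6 - (-74*(-1/118) + 1) = 6 - (37/59 + 1) = 6 - 1*96/59 = 6 - 96/59 = 258/59)
1/(G(b(L(-2, -2))) + 8873) = 1/(258/59 + 8873) = 1/(523765/59) = 59/523765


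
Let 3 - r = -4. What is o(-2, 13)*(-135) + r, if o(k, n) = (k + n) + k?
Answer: -1208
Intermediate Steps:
r = 7 (r = 3 - 1*(-4) = 3 + 4 = 7)
o(k, n) = n + 2*k
o(-2, 13)*(-135) + r = (13 + 2*(-2))*(-135) + 7 = (13 - 4)*(-135) + 7 = 9*(-135) + 7 = -1215 + 7 = -1208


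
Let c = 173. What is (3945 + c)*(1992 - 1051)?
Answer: 3875038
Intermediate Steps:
(3945 + c)*(1992 - 1051) = (3945 + 173)*(1992 - 1051) = 4118*941 = 3875038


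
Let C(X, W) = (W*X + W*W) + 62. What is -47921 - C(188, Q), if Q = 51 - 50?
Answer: -48172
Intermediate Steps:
Q = 1
C(X, W) = 62 + W² + W*X (C(X, W) = (W*X + W²) + 62 = (W² + W*X) + 62 = 62 + W² + W*X)
-47921 - C(188, Q) = -47921 - (62 + 1² + 1*188) = -47921 - (62 + 1 + 188) = -47921 - 1*251 = -47921 - 251 = -48172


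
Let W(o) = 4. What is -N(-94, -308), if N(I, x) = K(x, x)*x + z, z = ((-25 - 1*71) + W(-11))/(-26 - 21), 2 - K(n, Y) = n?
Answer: 4487468/47 ≈ 95478.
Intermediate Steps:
K(n, Y) = 2 - n
z = 92/47 (z = ((-25 - 1*71) + 4)/(-26 - 21) = ((-25 - 71) + 4)/(-47) = (-96 + 4)*(-1/47) = -92*(-1/47) = 92/47 ≈ 1.9574)
N(I, x) = 92/47 + x*(2 - x) (N(I, x) = (2 - x)*x + 92/47 = x*(2 - x) + 92/47 = 92/47 + x*(2 - x))
-N(-94, -308) = -(92/47 - 1*(-308)*(-2 - 308)) = -(92/47 - 1*(-308)*(-310)) = -(92/47 - 95480) = -1*(-4487468/47) = 4487468/47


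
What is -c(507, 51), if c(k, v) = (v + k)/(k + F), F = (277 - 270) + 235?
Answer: -558/749 ≈ -0.74499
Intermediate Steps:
F = 242 (F = 7 + 235 = 242)
c(k, v) = (k + v)/(242 + k) (c(k, v) = (v + k)/(k + 242) = (k + v)/(242 + k))
-c(507, 51) = -(507 + 51)/(242 + 507) = -558/749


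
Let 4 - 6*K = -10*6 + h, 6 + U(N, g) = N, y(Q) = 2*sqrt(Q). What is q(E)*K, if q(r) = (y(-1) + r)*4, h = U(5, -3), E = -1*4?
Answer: -520/3 + 260*I/3 ≈ -173.33 + 86.667*I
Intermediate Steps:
E = -4
U(N, g) = -6 + N
h = -1 (h = -6 + 5 = -1)
q(r) = 4*r + 8*I (q(r) = (2*sqrt(-1) + r)*4 = (2*I + r)*4 = (r + 2*I)*4 = 4*r + 8*I)
K = 65/6 (K = 2/3 - (-10*6 - 1)/6 = 2/3 - (-60 - 1)/6 = 2/3 - 1/6*(-61) = 2/3 + 61/6 = 65/6 ≈ 10.833)
q(E)*K = (4*(-4) + 8*I)*(65/6) = (-16 + 8*I)*(65/6) = -520/3 + 260*I/3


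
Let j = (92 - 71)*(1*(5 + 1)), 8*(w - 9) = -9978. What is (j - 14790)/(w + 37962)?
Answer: -19552/48965 ≈ -0.39931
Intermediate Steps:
w = -4953/4 (w = 9 + (⅛)*(-9978) = 9 - 4989/4 = -4953/4 ≈ -1238.3)
j = 126 (j = 21*(1*6) = 21*6 = 126)
(j - 14790)/(w + 37962) = (126 - 14790)/(-4953/4 + 37962) = -14664/146895/4 = -14664*4/146895 = -19552/48965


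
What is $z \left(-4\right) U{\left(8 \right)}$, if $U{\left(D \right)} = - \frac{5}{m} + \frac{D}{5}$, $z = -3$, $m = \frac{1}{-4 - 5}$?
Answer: $\frac{2796}{5} \approx 559.2$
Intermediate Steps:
$m = - \frac{1}{9}$ ($m = \frac{1}{-9} = - \frac{1}{9} \approx -0.11111$)
$U{\left(D \right)} = 45 + \frac{D}{5}$ ($U{\left(D \right)} = - \frac{5}{- \frac{1}{9}} + \frac{D}{5} = \left(-5\right) \left(-9\right) + D \frac{1}{5} = 45 + \frac{D}{5}$)
$z \left(-4\right) U{\left(8 \right)} = \left(-3\right) \left(-4\right) \left(45 + \frac{1}{5} \cdot 8\right) = 12 \left(45 + \frac{8}{5}\right) = 12 \cdot \frac{233}{5} = \frac{2796}{5}$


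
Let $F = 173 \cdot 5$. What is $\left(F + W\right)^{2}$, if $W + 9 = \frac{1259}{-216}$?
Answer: $\frac{33722547769}{46656} \approx 7.2279 \cdot 10^{5}$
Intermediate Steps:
$W = - \frac{3203}{216}$ ($W = -9 + \frac{1259}{-216} = -9 + 1259 \left(- \frac{1}{216}\right) = -9 - \frac{1259}{216} = - \frac{3203}{216} \approx -14.829$)
$F = 865$
$\left(F + W\right)^{2} = \left(865 - \frac{3203}{216}\right)^{2} = \left(\frac{183637}{216}\right)^{2} = \frac{33722547769}{46656}$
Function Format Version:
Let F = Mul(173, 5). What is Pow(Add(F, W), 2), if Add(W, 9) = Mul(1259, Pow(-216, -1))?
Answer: Rational(33722547769, 46656) ≈ 7.2279e+5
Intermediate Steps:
W = Rational(-3203, 216) (W = Add(-9, Mul(1259, Pow(-216, -1))) = Add(-9, Mul(1259, Rational(-1, 216))) = Add(-9, Rational(-1259, 216)) = Rational(-3203, 216) ≈ -14.829)
F = 865
Pow(Add(F, W), 2) = Pow(Add(865, Rational(-3203, 216)), 2) = Pow(Rational(183637, 216), 2) = Rational(33722547769, 46656)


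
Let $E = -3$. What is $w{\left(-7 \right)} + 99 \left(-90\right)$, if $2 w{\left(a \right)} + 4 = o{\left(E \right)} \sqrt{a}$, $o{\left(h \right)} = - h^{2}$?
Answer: $-8912 - \frac{9 i \sqrt{7}}{2} \approx -8912.0 - 11.906 i$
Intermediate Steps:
$w{\left(a \right)} = -2 - \frac{9 \sqrt{a}}{2}$ ($w{\left(a \right)} = -2 + \frac{- \left(-3\right)^{2} \sqrt{a}}{2} = -2 + \frac{\left(-1\right) 9 \sqrt{a}}{2} = -2 + \frac{\left(-9\right) \sqrt{a}}{2} = -2 - \frac{9 \sqrt{a}}{2}$)
$w{\left(-7 \right)} + 99 \left(-90\right) = \left(-2 - \frac{9 \sqrt{-7}}{2}\right) + 99 \left(-90\right) = \left(-2 - \frac{9 i \sqrt{7}}{2}\right) - 8910 = -8912 - \frac{9 i \sqrt{7}}{2}$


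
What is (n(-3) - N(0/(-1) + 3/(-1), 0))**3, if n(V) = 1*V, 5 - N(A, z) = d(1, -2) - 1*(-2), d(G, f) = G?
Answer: -125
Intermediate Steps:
N(A, z) = 2 (N(A, z) = 5 - (1 - 1*(-2)) = 5 - (1 + 2) = 5 - 1*3 = 5 - 3 = 2)
n(V) = V
(n(-3) - N(0/(-1) + 3/(-1), 0))**3 = (-3 - 1*2)**3 = (-3 - 2)**3 = (-5)**3 = -125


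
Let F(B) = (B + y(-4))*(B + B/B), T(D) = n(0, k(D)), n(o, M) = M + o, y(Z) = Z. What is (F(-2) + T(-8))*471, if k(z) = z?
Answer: -942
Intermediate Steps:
T(D) = D (T(D) = D + 0 = D)
F(B) = (1 + B)*(-4 + B) (F(B) = (B - 4)*(B + B/B) = (-4 + B)*(B + 1) = (-4 + B)*(1 + B) = (1 + B)*(-4 + B))
(F(-2) + T(-8))*471 = ((-4 + (-2)² - 3*(-2)) - 8)*471 = ((-4 + 4 + 6) - 8)*471 = (6 - 8)*471 = -2*471 = -942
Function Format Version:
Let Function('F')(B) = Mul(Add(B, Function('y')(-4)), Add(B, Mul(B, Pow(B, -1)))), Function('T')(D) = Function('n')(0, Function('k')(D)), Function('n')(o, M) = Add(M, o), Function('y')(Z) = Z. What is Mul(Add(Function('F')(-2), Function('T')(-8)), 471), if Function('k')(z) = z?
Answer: -942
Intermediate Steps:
Function('T')(D) = D (Function('T')(D) = Add(D, 0) = D)
Function('F')(B) = Mul(Add(1, B), Add(-4, B)) (Function('F')(B) = Mul(Add(B, -4), Add(B, Mul(B, Pow(B, -1)))) = Mul(Add(-4, B), Add(B, 1)) = Mul(Add(-4, B), Add(1, B)) = Mul(Add(1, B), Add(-4, B)))
Mul(Add(Function('F')(-2), Function('T')(-8)), 471) = Mul(Add(Add(-4, Pow(-2, 2), Mul(-3, -2)), -8), 471) = Mul(Add(Add(-4, 4, 6), -8), 471) = Mul(Add(6, -8), 471) = Mul(-2, 471) = -942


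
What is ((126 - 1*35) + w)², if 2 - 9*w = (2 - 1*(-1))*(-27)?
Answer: 813604/81 ≈ 10045.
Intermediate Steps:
w = 83/9 (w = 2/9 - (2 - 1*(-1))*(-27)/9 = 2/9 - (2 + 1)*(-27)/9 = 2/9 - (-27)/3 = 2/9 - ⅑*(-81) = 2/9 + 9 = 83/9 ≈ 9.2222)
((126 - 1*35) + w)² = ((126 - 1*35) + 83/9)² = ((126 - 35) + 83/9)² = (91 + 83/9)² = (902/9)² = 813604/81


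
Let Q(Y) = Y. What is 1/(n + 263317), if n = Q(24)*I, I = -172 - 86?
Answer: 1/257125 ≈ 3.8892e-6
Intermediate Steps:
I = -258
n = -6192 (n = 24*(-258) = -6192)
1/(n + 263317) = 1/(-6192 + 263317) = 1/257125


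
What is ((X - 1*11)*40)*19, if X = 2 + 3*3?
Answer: 0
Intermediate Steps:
X = 11 (X = 2 + 9 = 11)
((X - 1*11)*40)*19 = ((11 - 1*11)*40)*19 = ((11 - 11)*40)*19 = (0*40)*19 = 0*19 = 0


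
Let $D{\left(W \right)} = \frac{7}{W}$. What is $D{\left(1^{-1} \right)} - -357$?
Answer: $364$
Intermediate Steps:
$D{\left(1^{-1} \right)} - -357 = \frac{7}{1^{-1}} - -357 = \frac{7}{1} + 357 = 7 \cdot 1 + 357 = 7 + 357 = 364$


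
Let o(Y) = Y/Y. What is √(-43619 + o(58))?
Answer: I*√43618 ≈ 208.85*I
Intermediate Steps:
o(Y) = 1
√(-43619 + o(58)) = √(-43619 + 1) = √(-43618) = I*√43618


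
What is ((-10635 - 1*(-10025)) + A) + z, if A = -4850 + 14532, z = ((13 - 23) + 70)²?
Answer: 12672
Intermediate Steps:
z = 3600 (z = (-10 + 70)² = 60² = 3600)
A = 9682
((-10635 - 1*(-10025)) + A) + z = ((-10635 - 1*(-10025)) + 9682) + 3600 = ((-10635 + 10025) + 9682) + 3600 = (-610 + 9682) + 3600 = 9072 + 3600 = 12672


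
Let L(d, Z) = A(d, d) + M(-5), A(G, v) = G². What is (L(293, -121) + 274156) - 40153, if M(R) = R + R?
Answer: 319842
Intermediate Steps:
M(R) = 2*R
L(d, Z) = -10 + d² (L(d, Z) = d² + 2*(-5) = d² - 10 = -10 + d²)
(L(293, -121) + 274156) - 40153 = ((-10 + 293²) + 274156) - 40153 = ((-10 + 85849) + 274156) - 40153 = (85839 + 274156) - 40153 = 359995 - 40153 = 319842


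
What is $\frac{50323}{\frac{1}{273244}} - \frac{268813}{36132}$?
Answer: $\frac{496831541394371}{36132} \approx 1.375 \cdot 10^{10}$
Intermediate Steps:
$\frac{50323}{\frac{1}{273244}} - \frac{268813}{36132} = 50323 \frac{1}{\frac{1}{273244}} - \frac{268813}{36132} = 50323 \cdot 273244 - \frac{268813}{36132} = 13750457812 - \frac{268813}{36132} = \frac{496831541394371}{36132}$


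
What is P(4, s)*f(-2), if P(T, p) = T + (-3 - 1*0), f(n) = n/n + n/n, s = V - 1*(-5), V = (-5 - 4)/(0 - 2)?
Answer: 2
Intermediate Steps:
V = 9/2 (V = -9/(-2) = -9*(-1/2) = 9/2 ≈ 4.5000)
s = 19/2 (s = 9/2 - 1*(-5) = 9/2 + 5 = 19/2 ≈ 9.5000)
f(n) = 2 (f(n) = 1 + 1 = 2)
P(T, p) = -3 + T (P(T, p) = T + (-3 + 0) = T - 3 = -3 + T)
P(4, s)*f(-2) = (-3 + 4)*2 = 1*2 = 2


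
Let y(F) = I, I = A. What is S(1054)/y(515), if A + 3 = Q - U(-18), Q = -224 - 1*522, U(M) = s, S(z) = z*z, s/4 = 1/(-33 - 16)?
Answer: -54434884/36697 ≈ -1483.4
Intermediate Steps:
s = -4/49 (s = 4/(-33 - 16) = 4/(-49) = 4*(-1/49) = -4/49 ≈ -0.081633)
S(z) = z²
U(M) = -4/49
Q = -746 (Q = -224 - 522 = -746)
A = -36697/49 (A = -3 + (-746 - 1*(-4/49)) = -3 + (-746 + 4/49) = -3 - 36550/49 = -36697/49 ≈ -748.92)
I = -36697/49 ≈ -748.92
y(F) = -36697/49
S(1054)/y(515) = 1054²/(-36697/49) = 1110916*(-49/36697) = -54434884/36697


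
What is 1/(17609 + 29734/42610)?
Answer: 21305/375174612 ≈ 5.6787e-5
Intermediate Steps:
1/(17609 + 29734/42610) = 1/(17609 + 29734*(1/42610)) = 1/(17609 + 14867/21305) = 1/(375174612/21305) = 21305/375174612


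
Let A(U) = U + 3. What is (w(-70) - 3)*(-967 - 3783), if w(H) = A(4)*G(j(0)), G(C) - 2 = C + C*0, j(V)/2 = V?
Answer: -52250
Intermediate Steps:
A(U) = 3 + U
j(V) = 2*V
G(C) = 2 + C (G(C) = 2 + (C + C*0) = 2 + (C + 0) = 2 + C)
w(H) = 14 (w(H) = (3 + 4)*(2 + 2*0) = 7*(2 + 0) = 7*2 = 14)
(w(-70) - 3)*(-967 - 3783) = (14 - 3)*(-967 - 3783) = 11*(-4750) = -52250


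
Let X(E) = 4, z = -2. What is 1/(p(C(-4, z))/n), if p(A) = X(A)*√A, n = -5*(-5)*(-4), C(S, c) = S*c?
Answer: -25*√2/4 ≈ -8.8388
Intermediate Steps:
n = -100 (n = 25*(-4) = -100)
p(A) = 4*√A
1/(p(C(-4, z))/n) = 1/((4*√(-4*(-2)))/(-100)) = 1/((4*√8)*(-1/100)) = 1/((4*(2*√2))*(-1/100)) = 1/((8*√2)*(-1/100)) = 1/(-2*√2/25) = -25*√2/4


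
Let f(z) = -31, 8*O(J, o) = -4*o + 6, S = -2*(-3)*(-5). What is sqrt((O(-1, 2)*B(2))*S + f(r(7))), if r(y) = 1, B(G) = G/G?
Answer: I*sqrt(94)/2 ≈ 4.8477*I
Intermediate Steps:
B(G) = 1
S = -30 (S = 6*(-5) = -30)
O(J, o) = 3/4 - o/2 (O(J, o) = (-4*o + 6)/8 = (6 - 4*o)/8 = 3/4 - o/2)
sqrt((O(-1, 2)*B(2))*S + f(r(7))) = sqrt(((3/4 - 1/2*2)*1)*(-30) - 31) = sqrt(((3/4 - 1)*1)*(-30) - 31) = sqrt(-1/4*1*(-30) - 31) = sqrt(-1/4*(-30) - 31) = sqrt(15/2 - 31) = sqrt(-47/2) = I*sqrt(94)/2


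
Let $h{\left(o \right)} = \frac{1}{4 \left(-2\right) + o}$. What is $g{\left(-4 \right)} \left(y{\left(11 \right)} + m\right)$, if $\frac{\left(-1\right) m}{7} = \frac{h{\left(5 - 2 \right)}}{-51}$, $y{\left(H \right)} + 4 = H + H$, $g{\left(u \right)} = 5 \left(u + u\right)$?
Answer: $- \frac{36664}{51} \approx -718.9$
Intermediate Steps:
$g{\left(u \right)} = 10 u$ ($g{\left(u \right)} = 5 \cdot 2 u = 10 u$)
$h{\left(o \right)} = \frac{1}{-8 + o}$
$y{\left(H \right)} = -4 + 2 H$ ($y{\left(H \right)} = -4 + \left(H + H\right) = -4 + 2 H$)
$m = - \frac{7}{255}$ ($m = - 7 \frac{1}{\left(-8 + \left(5 - 2\right)\right) \left(-51\right)} = - 7 \frac{1}{-8 + \left(5 - 2\right)} \left(- \frac{1}{51}\right) = - 7 \frac{1}{-8 + 3} \left(- \frac{1}{51}\right) = - 7 \frac{1}{-5} \left(- \frac{1}{51}\right) = - 7 \left(\left(- \frac{1}{5}\right) \left(- \frac{1}{51}\right)\right) = \left(-7\right) \frac{1}{255} = - \frac{7}{255} \approx -0.027451$)
$g{\left(-4 \right)} \left(y{\left(11 \right)} + m\right) = 10 \left(-4\right) \left(\left(-4 + 2 \cdot 11\right) - \frac{7}{255}\right) = - 40 \left(\left(-4 + 22\right) - \frac{7}{255}\right) = - 40 \left(18 - \frac{7}{255}\right) = \left(-40\right) \frac{4583}{255} = - \frac{36664}{51}$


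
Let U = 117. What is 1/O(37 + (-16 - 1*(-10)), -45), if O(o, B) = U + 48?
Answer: 1/165 ≈ 0.0060606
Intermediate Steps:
O(o, B) = 165 (O(o, B) = 117 + 48 = 165)
1/O(37 + (-16 - 1*(-10)), -45) = 1/165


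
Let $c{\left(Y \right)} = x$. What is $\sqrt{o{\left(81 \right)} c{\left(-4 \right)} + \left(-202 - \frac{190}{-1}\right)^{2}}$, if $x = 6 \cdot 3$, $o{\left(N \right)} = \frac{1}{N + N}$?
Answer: $\frac{\sqrt{1297}}{3} \approx 12.005$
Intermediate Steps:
$o{\left(N \right)} = \frac{1}{2 N}$
$x = 18$
$c{\left(Y \right)} = 18$
$\sqrt{o{\left(81 \right)} c{\left(-4 \right)} + \left(-202 - \frac{190}{-1}\right)^{2}} = \sqrt{\frac{1}{2 \cdot 81} \cdot 18 + \left(-202 - \frac{190}{-1}\right)^{2}} = \sqrt{\frac{1}{2} \cdot \frac{1}{81} \cdot 18 + \left(-202 - -190\right)^{2}} = \sqrt{\frac{1}{162} \cdot 18 + \left(-202 + 190\right)^{2}} = \sqrt{\frac{1}{9} + \left(-12\right)^{2}} = \sqrt{\frac{1}{9} + 144} = \sqrt{\frac{1297}{9}} = \frac{\sqrt{1297}}{3}$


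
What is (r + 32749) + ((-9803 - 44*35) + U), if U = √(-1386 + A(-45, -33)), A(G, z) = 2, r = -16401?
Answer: 5005 + 2*I*√346 ≈ 5005.0 + 37.202*I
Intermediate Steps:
U = 2*I*√346 (U = √(-1386 + 2) = √(-1384) = 2*I*√346 ≈ 37.202*I)
(r + 32749) + ((-9803 - 44*35) + U) = (-16401 + 32749) + ((-9803 - 44*35) + 2*I*√346) = 16348 + ((-9803 - 1540) + 2*I*√346) = 16348 + (-11343 + 2*I*√346) = 5005 + 2*I*√346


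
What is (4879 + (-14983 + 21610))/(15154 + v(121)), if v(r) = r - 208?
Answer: 11506/15067 ≈ 0.76366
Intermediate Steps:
v(r) = -208 + r
(4879 + (-14983 + 21610))/(15154 + v(121)) = (4879 + (-14983 + 21610))/(15154 + (-208 + 121)) = (4879 + 6627)/(15154 - 87) = 11506/15067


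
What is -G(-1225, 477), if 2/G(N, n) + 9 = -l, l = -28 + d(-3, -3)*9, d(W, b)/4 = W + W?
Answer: -2/235 ≈ -0.0085106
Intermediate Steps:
d(W, b) = 8*W (d(W, b) = 4*(W + W) = 4*(2*W) = 8*W)
l = -244 (l = -28 + (8*(-3))*9 = -28 - 24*9 = -28 - 216 = -244)
G(N, n) = 2/235 (G(N, n) = 2/(-9 - 1*(-244)) = 2/(-9 + 244) = 2/235)
-G(-1225, 477) = -1*2/235 = -2/235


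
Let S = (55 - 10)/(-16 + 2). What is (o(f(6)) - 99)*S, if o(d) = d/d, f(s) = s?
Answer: 315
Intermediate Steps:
o(d) = 1
S = -45/14 (S = 45/(-14) = 45*(-1/14) = -45/14 ≈ -3.2143)
(o(f(6)) - 99)*S = (1 - 99)*(-45/14) = -98*(-45/14) = 315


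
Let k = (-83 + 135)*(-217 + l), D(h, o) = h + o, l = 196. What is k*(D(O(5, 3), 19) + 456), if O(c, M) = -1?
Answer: -517608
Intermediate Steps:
k = -1092 (k = (-83 + 135)*(-217 + 196) = 52*(-21) = -1092)
k*(D(O(5, 3), 19) + 456) = -1092*((-1 + 19) + 456) = -1092*(18 + 456) = -1092*474 = -517608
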